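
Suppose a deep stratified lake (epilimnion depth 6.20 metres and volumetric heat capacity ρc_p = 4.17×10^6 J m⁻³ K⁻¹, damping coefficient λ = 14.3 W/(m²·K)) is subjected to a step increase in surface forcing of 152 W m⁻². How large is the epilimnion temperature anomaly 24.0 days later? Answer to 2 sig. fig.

Areal heat capacity C = ρc_p × D = 4.17×10^6 × 6.20 = 2.59×10^7 J m⁻² K⁻¹.
τ = C / λ = 2.59×10^7 / 14.3 = 1.81×10^6 s.
Equilibrium anomaly ΔT_eq = F / λ = 152 / 14.3 = 10.6 K.
t = 24.0 days = 2.07×10^6 s, so t/τ = 1.15.
ΔT(t) = ΔT_eq (1 − e^(−t/τ)) = 10.6 × (1 − e^−1.15) = 7.25 K.

7.3 K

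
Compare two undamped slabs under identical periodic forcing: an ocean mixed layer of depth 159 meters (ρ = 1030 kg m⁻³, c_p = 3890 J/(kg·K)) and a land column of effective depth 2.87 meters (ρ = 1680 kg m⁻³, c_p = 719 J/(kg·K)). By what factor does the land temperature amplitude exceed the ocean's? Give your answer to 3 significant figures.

C_ocean = 1030 × 3890 × 159 = 6.37×10^8 J/(m²·K).
C_land = 1680 × 719 × 2.87 = 3.47×10^6 J/(m²·K).
Undamped amplitude ∝ 1/C, so A_land/A_ocean = C_ocean/C_land = 184.

184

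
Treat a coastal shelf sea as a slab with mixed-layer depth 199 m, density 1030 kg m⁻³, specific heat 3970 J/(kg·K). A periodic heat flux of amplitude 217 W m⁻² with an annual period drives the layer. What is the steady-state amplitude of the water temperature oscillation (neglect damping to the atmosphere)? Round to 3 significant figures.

1.34 K

Areal heat capacity C = ρ c_p D = 1030 × 3970 × 199 = 8.14×10^8 J m⁻² K⁻¹.
Angular frequency ω = 2π / T = 2π / 3.15×10^7 s = 1.99×10^-7 s⁻¹.
Cω = 8.14×10^8 × 1.99×10^-7 = 162 W/(m²·K).
Amplitude A = F₀ / (Cω) = 217 / 162 = 1.34 K.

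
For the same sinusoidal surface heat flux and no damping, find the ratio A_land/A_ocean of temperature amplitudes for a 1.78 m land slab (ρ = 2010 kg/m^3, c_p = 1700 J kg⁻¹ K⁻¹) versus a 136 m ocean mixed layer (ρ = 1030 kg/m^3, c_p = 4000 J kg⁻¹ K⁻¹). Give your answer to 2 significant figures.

92

C_ocean = 1030 × 4000 × 136 = 5.60×10^8 J/(m²·K).
C_land = 2010 × 1700 × 1.78 = 6.08×10^6 J/(m²·K).
Undamped amplitude ∝ 1/C, so A_land/A_ocean = C_ocean/C_land = 92.1.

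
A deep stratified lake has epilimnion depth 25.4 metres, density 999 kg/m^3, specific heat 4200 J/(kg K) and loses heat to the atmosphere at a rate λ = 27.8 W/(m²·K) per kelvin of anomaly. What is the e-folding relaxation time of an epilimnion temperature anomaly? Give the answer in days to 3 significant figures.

44.4 days

Areal heat capacity C = ρ c_p D = 999 × 4200 × 25.4 = 1.07×10^8 J/(m²·K).
Relaxation time τ = C / λ = 1.07×10^8 / 27.8 = 3.83×10^6 s.
In days: 3.83×10^6 s / (86400 s/day) = 44.4 days.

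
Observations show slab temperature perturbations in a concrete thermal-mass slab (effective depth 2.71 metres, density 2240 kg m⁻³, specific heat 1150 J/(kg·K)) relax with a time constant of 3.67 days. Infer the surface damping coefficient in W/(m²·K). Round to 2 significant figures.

Areal heat capacity C = ρ c_p D = 2240 × 1150 × 2.71 = 6.98×10^6 J m⁻² K⁻¹.
τ = 3.67 days = 3.17×10^5 s.
λ = C / τ = 6.98×10^6 / 3.17×10^5 = 22.0 W/(m²·K).

22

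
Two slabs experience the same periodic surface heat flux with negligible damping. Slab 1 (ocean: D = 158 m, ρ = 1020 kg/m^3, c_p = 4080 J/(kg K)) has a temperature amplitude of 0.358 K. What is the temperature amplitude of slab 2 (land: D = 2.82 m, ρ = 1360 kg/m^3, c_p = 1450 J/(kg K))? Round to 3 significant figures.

42.3 K

C_ocean = 6.58×10^8 J/(m²·K); C_land = 5.56×10^6 J/(m²·K).
A ∝ 1/C ⇒ A_land = A_ocean × C_ocean/C_land = 0.358 × 118 = 42.3 K.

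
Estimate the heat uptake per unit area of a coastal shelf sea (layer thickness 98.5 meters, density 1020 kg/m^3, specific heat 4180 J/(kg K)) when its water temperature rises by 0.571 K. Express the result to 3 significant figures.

Areal heat capacity C = ρ c_p D = 1020 × 4180 × 98.5 = 4.20×10^8 J/(m²·K).
ΔQ = C ΔT = 4.20×10^8 × 0.571 = 2.40×10^8 J/m².

2.40×10^8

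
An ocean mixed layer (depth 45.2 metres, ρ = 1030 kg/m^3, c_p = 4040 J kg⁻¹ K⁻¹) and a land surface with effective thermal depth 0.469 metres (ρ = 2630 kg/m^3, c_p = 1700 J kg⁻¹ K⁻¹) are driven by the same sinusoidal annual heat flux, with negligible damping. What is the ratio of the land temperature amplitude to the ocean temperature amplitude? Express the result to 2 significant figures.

C_ocean = 1030 × 4040 × 45.2 = 1.88×10^8 J/(m²·K).
C_land = 2630 × 1700 × 0.469 = 2.10×10^6 J/(m²·K).
Undamped amplitude ∝ 1/C, so A_land/A_ocean = C_ocean/C_land = 89.7.

90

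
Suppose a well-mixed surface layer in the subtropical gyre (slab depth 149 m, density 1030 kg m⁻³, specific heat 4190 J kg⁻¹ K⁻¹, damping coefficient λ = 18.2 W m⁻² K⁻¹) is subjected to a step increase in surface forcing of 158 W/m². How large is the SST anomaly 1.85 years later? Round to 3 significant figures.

7.02 K

Areal heat capacity C = ρ c_p D = 1030 × 4190 × 149 = 6.43×10^8 J/(m^2 K).
τ = C / λ = 6.43×10^8 / 18.2 = 3.53×10^7 s.
Equilibrium anomaly ΔT_eq = F / λ = 158 / 18.2 = 8.68 K.
t = 1.85 years = 5.84×10^7 s, so t/τ = 1.65.
ΔT(t) = ΔT_eq (1 − e^(−t/τ)) = 8.68 × (1 − e^−1.65) = 7.02 K.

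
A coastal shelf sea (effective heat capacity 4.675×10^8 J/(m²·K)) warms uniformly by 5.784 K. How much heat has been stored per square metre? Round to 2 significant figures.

2.7×10^9

Areal heat capacity C = 4.675×10^8 J/(m²·K) (given).
ΔQ = C ΔT = 4.67×10^8 × 5.784 = 2.70×10^9 J/m².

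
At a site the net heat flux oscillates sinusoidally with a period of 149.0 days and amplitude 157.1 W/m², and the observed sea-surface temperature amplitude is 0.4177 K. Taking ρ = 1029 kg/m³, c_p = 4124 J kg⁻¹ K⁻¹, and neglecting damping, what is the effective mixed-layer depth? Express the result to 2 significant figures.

180 m

ω = 2π / 1.29×10^7 s = 4.88×10^-7 s⁻¹.
Required C = F₀ / (A ω) = 157.1 / (0.4177 × 4.88×10^-7) = 7.71×10^8 J/(m²·K).
D = C / (ρ c_p) = 7.71×10^8 / (1029 × 4124) = 182 m.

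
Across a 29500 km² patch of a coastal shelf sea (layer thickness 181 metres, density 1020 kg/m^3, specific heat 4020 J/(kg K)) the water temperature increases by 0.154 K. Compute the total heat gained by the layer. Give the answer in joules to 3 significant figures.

Areal heat capacity C = ρ c_p D = 1020 × 4020 × 181 = 7.42×10^8 J/(m²·K).
Heat per unit area: q = C ΔT = 7.42×10^8 × 0.154 = 1.14×10^8 J/m².
Total heat: Q = q × A = 1.14×10^8 × (29500 × 10⁶ m²) = 3.37×10^18 J.

3.37×10^18 J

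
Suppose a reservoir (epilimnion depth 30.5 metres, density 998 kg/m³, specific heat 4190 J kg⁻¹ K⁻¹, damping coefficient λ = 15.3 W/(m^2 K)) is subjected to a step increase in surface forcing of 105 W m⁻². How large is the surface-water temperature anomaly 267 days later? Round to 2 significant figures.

Areal heat capacity C = ρ c_p D = 998 × 4190 × 30.5 = 1.28×10^8 J m⁻² K⁻¹.
τ = C / λ = 1.28×10^8 / 15.3 = 8.34×10^6 s.
Equilibrium anomaly ΔT_eq = F / λ = 105 / 15.3 = 6.86 K.
t = 267 days = 2.31×10^7 s, so t/τ = 2.77.
ΔT(t) = ΔT_eq (1 − e^(−t/τ)) = 6.86 × (1 − e^−2.77) = 6.43 K.

6.4 K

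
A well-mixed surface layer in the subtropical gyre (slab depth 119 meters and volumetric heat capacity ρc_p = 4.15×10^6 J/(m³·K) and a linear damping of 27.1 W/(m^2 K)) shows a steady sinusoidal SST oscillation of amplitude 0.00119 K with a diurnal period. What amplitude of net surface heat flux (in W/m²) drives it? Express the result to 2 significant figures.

43

Areal heat capacity C = ρc_p × D = 4.15×10^6 × 119 = 4.94×10^8 J/(m^2 K).
ω = 2π / 86400 s = 7.27×10^-5 s⁻¹.
√((Cω)² + λ²) = √((35900)² + 27.1²) = 35900 W/(m²·K).
F₀ = A × √((Cω)²+λ²) = 0.00119 × 35900 = 42.7 W/m².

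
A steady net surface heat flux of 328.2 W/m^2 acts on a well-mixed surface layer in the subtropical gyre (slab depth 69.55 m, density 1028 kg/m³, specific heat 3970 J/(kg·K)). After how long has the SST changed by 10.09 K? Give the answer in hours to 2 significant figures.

2400 hours

Areal heat capacity C = ρ c_p D = 1028 × 3970 × 69.55 = 2.84×10^8 J/(m^2 K).
Time required: Δt = C ΔT / F = 2.84×10^8 × 10.09 / 328.2 = 8.73×10^6 s.
In hours: 8.73×10^6 s / (3600 s/hour) = 2420 hours.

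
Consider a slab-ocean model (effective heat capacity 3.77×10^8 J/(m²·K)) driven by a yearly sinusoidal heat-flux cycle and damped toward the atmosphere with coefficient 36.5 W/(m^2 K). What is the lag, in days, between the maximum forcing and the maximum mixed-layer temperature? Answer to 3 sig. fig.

65.0 days

Areal heat capacity C = 3.77×10^8 J/(m²·K) (given).
ω = 2π / 3.15×10^7 s = 1.99×10^-7 s⁻¹.
Phase lag φ = arctan(Cω/λ) = arctan(75.1/36.5) = 1.12 rad.
Time lag = φ / ω = 1.12 / 1.99×10^-7 = 5.61×10^6 s = 65.0 days.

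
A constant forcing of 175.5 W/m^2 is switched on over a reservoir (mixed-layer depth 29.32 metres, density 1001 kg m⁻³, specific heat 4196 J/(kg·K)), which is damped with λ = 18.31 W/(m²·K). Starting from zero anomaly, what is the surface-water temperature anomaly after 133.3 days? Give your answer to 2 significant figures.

Areal heat capacity C = ρ c_p D = 1001 × 4196 × 29.32 = 1.23×10^8 J m⁻² K⁻¹.
τ = C / λ = 1.23×10^8 / 18.31 = 6.73×10^6 s.
Equilibrium anomaly ΔT_eq = F / λ = 175.5 / 18.31 = 9.58 K.
t = 133.3 days = 1.15×10^7 s, so t/τ = 1.71.
ΔT(t) = ΔT_eq (1 − e^(−t/τ)) = 9.58 × (1 − e^−1.71) = 7.86 K.

7.9 K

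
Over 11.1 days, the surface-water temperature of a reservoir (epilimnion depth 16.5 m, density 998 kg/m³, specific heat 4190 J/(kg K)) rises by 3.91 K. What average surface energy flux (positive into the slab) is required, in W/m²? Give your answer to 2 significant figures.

Areal heat capacity C = ρ c_p D = 998 × 4190 × 16.5 = 6.90×10^7 J/(m^2 K).
Required heat per unit area: Q = C ΔT = 6.90×10^7 × 3.91 = 2.70×10^8 J/m².
Flux F = Q / Δt = 2.70×10^8 / 9.59×10^5 s = 281 W/m².

280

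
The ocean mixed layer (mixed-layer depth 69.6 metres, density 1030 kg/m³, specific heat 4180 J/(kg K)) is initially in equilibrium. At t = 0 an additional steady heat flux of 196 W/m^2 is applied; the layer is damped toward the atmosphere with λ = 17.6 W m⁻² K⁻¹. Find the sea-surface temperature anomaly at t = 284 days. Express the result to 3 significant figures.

Areal heat capacity C = ρ c_p D = 1030 × 4180 × 69.6 = 3.00×10^8 J/(m²·K).
τ = C / λ = 3.00×10^8 / 17.6 = 1.70×10^7 s.
Equilibrium anomaly ΔT_eq = F / λ = 196 / 17.6 = 11.1 K.
t = 284 days = 2.45×10^7 s, so t/τ = 1.44.
ΔT(t) = ΔT_eq (1 − e^(−t/τ)) = 11.1 × (1 − e^−1.44) = 8.50 K.

8.50 K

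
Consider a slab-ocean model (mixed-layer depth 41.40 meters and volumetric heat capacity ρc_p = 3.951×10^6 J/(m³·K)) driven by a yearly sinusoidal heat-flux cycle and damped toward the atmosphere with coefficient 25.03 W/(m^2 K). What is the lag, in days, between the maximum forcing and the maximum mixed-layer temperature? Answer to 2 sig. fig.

53 days

Areal heat capacity C = ρc_p × D = 3.951×10^6 × 41.40 = 1.64×10^8 J m⁻² K⁻¹.
ω = 2π / 3.15×10^7 s = 1.99×10^-7 s⁻¹.
Phase lag φ = arctan(Cω/λ) = arctan(32.6/25.03) = 0.916 rad.
Time lag = φ / ω = 0.916 / 1.99×10^-7 = 4.60×10^6 s = 53.2 days.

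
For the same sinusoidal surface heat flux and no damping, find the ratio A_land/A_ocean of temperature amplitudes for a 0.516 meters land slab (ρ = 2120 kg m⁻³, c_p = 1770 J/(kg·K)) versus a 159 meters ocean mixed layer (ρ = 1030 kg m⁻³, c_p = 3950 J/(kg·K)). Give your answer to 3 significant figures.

C_ocean = 1030 × 3950 × 159 = 6.47×10^8 J/(m²·K).
C_land = 2120 × 1770 × 0.516 = 1.94×10^6 J/(m²·K).
Undamped amplitude ∝ 1/C, so A_land/A_ocean = C_ocean/C_land = 334.

334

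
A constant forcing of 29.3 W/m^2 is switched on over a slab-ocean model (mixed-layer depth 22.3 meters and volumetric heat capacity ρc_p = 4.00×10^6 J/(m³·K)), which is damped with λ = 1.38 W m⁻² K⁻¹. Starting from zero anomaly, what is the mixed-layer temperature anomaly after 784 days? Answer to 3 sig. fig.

13.8 K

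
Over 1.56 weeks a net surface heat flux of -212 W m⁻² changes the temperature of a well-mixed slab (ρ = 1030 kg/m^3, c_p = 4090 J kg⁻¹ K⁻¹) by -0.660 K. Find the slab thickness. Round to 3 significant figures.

71.9 m

Heat input Q = F Δt = -212 × 9.43×10^5 s = -2.00×10^8 J/m².
Required areal heat capacity C = Q / ΔT = 3.03×10^8 J/(m²·K).
Depth D = C / (ρ c_p) = 3.03×10^8 / (1030 × 4090) = 71.9 m.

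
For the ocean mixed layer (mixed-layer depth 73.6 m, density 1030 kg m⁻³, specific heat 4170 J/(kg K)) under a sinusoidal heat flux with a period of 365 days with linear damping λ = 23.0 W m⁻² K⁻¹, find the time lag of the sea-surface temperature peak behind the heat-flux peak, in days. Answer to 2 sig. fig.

71 days

Areal heat capacity C = ρ c_p D = 1030 × 4170 × 73.6 = 3.16×10^8 J/(m^2 K).
ω = 2π / 3.15×10^7 s = 1.99×10^-7 s⁻¹.
Phase lag φ = arctan(Cω/λ) = arctan(63.0/23.0) = 1.22 rad.
Time lag = φ / ω = 1.22 / 1.99×10^-7 = 6.13×10^6 s = 70.9 days.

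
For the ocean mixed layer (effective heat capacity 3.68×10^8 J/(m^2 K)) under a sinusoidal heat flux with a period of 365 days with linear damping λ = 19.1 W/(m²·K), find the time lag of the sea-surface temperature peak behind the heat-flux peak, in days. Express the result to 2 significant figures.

Areal heat capacity C = 3.68×10^8 J/(m^2 K) (given).
ω = 2π / 3.15×10^7 s = 1.99×10^-7 s⁻¹.
Phase lag φ = arctan(Cω/λ) = arctan(73.3/19.1) = 1.32 rad.
Time lag = φ / ω = 1.32 / 1.99×10^-7 = 6.60×10^6 s = 76.4 days.

76 days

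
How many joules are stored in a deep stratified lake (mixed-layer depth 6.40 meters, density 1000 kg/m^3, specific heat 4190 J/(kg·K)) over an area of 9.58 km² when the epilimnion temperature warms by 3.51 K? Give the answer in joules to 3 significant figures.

Areal heat capacity C = ρ c_p D = 1000 × 4190 × 6.40 = 2.68×10^7 J m⁻² K⁻¹.
Heat per unit area: q = C ΔT = 2.68×10^7 × 3.51 = 9.41×10^7 J/m².
Total heat: Q = q × A = 9.41×10^7 × (9.58 × 10⁶ m²) = 9.02×10^14 J.

9.02×10^14 J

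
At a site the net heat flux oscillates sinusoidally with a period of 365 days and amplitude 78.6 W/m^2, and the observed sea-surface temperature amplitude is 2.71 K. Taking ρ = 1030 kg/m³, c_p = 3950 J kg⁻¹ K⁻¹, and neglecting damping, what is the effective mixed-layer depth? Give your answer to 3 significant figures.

35.8 m

ω = 2π / 3.15×10^7 s = 1.99×10^-7 s⁻¹.
Required C = F₀ / (A ω) = 78.6 / (2.71 × 1.99×10^-7) = 1.46×10^8 J/(m²·K).
D = C / (ρ c_p) = 1.46×10^8 / (1030 × 3950) = 35.8 m.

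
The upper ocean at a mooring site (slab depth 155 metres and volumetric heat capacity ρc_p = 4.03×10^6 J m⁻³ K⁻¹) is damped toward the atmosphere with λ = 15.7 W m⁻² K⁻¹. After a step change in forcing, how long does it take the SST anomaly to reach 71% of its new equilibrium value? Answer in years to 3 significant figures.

1.56 years

Areal heat capacity C = ρc_p × D = 4.03×10^6 × 155 = 6.25×10^8 J m⁻² K⁻¹.
τ = C / λ = 6.25×10^8 / 15.7 = 3.98×10^7 s.
Fraction reached: 1 − e^(−t/τ) = 0.71 ⇒ t = −τ ln(1 − 0.71) = τ × 1.24.
t = 4.93×10^7 s = 1.56 years.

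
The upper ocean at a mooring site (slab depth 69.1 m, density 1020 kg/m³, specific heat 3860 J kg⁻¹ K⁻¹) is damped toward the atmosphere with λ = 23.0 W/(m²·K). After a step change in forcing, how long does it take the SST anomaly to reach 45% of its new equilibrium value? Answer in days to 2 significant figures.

Areal heat capacity C = ρ c_p D = 1020 × 3860 × 69.1 = 2.72×10^8 J/(m^2 K).
τ = C / λ = 2.72×10^8 / 23.0 = 1.18×10^7 s.
Fraction reached: 1 − e^(−t/τ) = 0.45 ⇒ t = −τ ln(1 − 0.45) = τ × 0.598.
t = 7.07×10^6 s = 81.8 days.

82 days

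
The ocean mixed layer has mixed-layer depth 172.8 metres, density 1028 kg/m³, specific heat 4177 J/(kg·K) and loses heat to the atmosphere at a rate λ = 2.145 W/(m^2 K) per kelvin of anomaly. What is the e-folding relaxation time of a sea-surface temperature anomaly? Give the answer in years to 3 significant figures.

Areal heat capacity C = ρ c_p D = 1028 × 4177 × 172.8 = 7.42×10^8 J m⁻² K⁻¹.
Relaxation time τ = C / λ = 7.42×10^8 / 2.145 = 3.46×10^8 s.
In years: 3.46×10^8 s / (3.156×10^7 s/year) = 11.0 years.

11.0 years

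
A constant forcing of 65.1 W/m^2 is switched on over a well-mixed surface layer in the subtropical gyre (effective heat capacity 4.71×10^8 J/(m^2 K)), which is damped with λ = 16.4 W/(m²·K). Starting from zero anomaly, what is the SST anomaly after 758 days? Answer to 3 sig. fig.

Areal heat capacity C = 4.71×10^8 J/(m^2 K) (given).
τ = C / λ = 4.71×10^8 / 16.4 = 2.87×10^7 s.
Equilibrium anomaly ΔT_eq = F / λ = 65.1 / 16.4 = 3.97 K.
t = 758 days = 6.55×10^7 s, so t/τ = 2.28.
ΔT(t) = ΔT_eq (1 − e^(−t/τ)) = 3.97 × (1 − e^−2.28) = 3.56 K.

3.56 K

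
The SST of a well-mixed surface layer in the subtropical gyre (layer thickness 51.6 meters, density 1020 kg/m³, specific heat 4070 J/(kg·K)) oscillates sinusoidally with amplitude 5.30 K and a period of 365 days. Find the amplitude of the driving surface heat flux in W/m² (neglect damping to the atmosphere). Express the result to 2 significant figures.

230

Areal heat capacity C = ρ c_p D = 1020 × 4070 × 51.6 = 2.14×10^8 J/(m^2 K).
ω = 2π / 3.15×10^7 s = 1.99×10^-7 s⁻¹.
Cω = 2.14×10^8 × 1.99×10^-7 = 42.7 W/(m²·K).
F₀ = A × Cω = 5.30 × 42.7 = 226 W/m².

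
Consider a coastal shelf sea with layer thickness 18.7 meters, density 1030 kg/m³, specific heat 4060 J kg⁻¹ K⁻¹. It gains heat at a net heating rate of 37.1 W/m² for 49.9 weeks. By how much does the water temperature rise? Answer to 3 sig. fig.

Areal heat capacity C = ρ c_p D = 1030 × 4060 × 18.7 = 7.82×10^7 J m⁻² K⁻¹.
Net heat input Q = F Δt = 37.1 × (49.9 weeks × 6.048×10^5 s/week) = 1.12×10^9 J/m².
ΔT = Q / C = 1.12×10^9 / 7.82×10^7 = 14.3 K.

14.3 K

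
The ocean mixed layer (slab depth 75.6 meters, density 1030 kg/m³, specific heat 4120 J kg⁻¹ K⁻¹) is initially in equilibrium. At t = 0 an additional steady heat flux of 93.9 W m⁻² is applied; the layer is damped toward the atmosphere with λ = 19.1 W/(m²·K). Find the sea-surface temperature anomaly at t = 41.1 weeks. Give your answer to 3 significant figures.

Areal heat capacity C = ρ c_p D = 1030 × 4120 × 75.6 = 3.21×10^8 J/(m^2 K).
τ = C / λ = 3.21×10^8 / 19.1 = 1.68×10^7 s.
Equilibrium anomaly ΔT_eq = F / λ = 93.9 / 19.1 = 4.92 K.
t = 41.1 weeks = 2.49×10^7 s, so t/τ = 1.48.
ΔT(t) = ΔT_eq (1 − e^(−t/τ)) = 4.92 × (1 − e^−1.48) = 3.80 K.

3.80 K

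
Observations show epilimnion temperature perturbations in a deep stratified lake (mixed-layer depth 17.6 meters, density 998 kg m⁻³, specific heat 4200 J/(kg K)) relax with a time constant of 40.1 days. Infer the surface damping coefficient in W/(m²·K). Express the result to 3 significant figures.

Areal heat capacity C = ρ c_p D = 998 × 4200 × 17.6 = 7.38×10^7 J/(m²·K).
τ = 40.1 days = 3.46×10^6 s.
λ = C / τ = 7.38×10^7 / 3.46×10^6 = 21.3 W/(m²·K).

21.3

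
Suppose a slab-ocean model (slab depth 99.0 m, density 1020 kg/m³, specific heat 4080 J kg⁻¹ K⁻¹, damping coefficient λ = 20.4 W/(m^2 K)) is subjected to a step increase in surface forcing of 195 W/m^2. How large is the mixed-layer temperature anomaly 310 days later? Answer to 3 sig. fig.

Areal heat capacity C = ρ c_p D = 1020 × 4080 × 99.0 = 4.12×10^8 J/(m^2 K).
τ = C / λ = 4.12×10^8 / 20.4 = 2.02×10^7 s.
Equilibrium anomaly ΔT_eq = F / λ = 195 / 20.4 = 9.56 K.
t = 310 days = 2.68×10^7 s, so t/τ = 1.33.
ΔT(t) = ΔT_eq (1 − e^(−t/τ)) = 9.56 × (1 − e^−1.33) = 7.02 K.

7.02 K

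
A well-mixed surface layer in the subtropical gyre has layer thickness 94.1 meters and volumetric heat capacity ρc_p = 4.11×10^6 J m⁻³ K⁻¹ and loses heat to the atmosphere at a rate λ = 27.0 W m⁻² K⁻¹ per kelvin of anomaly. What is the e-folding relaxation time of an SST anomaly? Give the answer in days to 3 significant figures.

Areal heat capacity C = ρc_p × D = 4.11×10^6 × 94.1 = 3.87×10^8 J/(m²·K).
Relaxation time τ = C / λ = 3.87×10^8 / 27.0 = 1.43×10^7 s.
In days: 1.43×10^7 s / (86400 s/day) = 166 days.

166 days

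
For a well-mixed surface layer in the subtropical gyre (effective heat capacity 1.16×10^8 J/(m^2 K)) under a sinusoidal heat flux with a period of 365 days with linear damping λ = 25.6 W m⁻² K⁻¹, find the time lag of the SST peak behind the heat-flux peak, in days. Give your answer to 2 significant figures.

43 days

Areal heat capacity C = 1.16×10^8 J/(m^2 K) (given).
ω = 2π / 3.15×10^7 s = 1.99×10^-7 s⁻¹.
Phase lag φ = arctan(Cω/λ) = arctan(23.1/25.6) = 0.734 rad.
Time lag = φ / ω = 0.734 / 1.99×10^-7 = 3.69×10^6 s = 42.7 days.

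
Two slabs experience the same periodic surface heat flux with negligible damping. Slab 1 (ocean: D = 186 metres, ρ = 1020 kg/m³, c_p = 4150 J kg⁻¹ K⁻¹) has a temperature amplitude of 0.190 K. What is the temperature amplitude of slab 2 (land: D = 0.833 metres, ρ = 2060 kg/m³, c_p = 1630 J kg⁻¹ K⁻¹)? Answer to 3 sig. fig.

53.5 K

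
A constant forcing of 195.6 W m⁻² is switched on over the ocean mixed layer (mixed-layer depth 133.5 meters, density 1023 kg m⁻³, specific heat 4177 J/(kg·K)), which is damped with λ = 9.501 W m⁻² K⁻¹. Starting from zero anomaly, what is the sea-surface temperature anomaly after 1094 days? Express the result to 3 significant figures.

16.3 K

Areal heat capacity C = ρ c_p D = 1023 × 4177 × 133.5 = 5.70×10^8 J/(m²·K).
τ = C / λ = 5.70×10^8 / 9.501 = 6.00×10^7 s.
Equilibrium anomaly ΔT_eq = F / λ = 195.6 / 9.501 = 20.6 K.
t = 1094 days = 9.45×10^7 s, so t/τ = 1.57.
ΔT(t) = ΔT_eq (1 − e^(−t/τ)) = 20.6 × (1 − e^−1.57) = 16.3 K.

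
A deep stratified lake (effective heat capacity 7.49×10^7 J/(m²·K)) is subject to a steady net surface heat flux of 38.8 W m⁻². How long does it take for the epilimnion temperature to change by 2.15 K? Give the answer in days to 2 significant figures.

Areal heat capacity C = 7.49×10^7 J/(m²·K) (given).
Time required: Δt = C ΔT / F = 7.49×10^7 × 2.15 / 38.8 = 4.15×10^6 s.
In days: 4.15×10^6 s / (86400 s/day) = 48.0 days.

48 days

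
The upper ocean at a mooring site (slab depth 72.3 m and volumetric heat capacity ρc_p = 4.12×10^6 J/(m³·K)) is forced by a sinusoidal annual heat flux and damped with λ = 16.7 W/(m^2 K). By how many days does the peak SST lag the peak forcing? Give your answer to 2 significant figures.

75 days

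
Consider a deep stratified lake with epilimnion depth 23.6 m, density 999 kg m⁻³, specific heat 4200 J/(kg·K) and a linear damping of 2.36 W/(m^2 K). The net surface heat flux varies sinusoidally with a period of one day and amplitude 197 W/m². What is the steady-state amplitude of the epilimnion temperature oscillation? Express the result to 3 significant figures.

Areal heat capacity C = ρ c_p D = 999 × 4200 × 23.6 = 9.90×10^7 J/(m^2 K).
Angular frequency ω = 2π / T = 2π / 86400 s = 7.27×10^-5 s⁻¹.
√((Cω)² + λ²) = √((7200)² + 2.36²) = 7200 W/(m²·K).
Amplitude A = F₀ / √((Cω)²+λ²) = 197 / 7200 = 0.0274 K.

0.0274 K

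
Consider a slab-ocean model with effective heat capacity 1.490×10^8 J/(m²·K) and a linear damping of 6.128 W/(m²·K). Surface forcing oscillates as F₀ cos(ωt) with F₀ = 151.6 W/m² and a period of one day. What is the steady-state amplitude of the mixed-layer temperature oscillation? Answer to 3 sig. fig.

0.0140 K

Areal heat capacity C = 1.490×10^8 J/(m²·K) (given).
Angular frequency ω = 2π / T = 2π / 86400 s = 7.27×10^-5 s⁻¹.
√((Cω)² + λ²) = √((10800)² + 6.128²) = 10800 W/(m²·K).
Amplitude A = F₀ / √((Cω)²+λ²) = 151.6 / 10800 = 0.0140 K.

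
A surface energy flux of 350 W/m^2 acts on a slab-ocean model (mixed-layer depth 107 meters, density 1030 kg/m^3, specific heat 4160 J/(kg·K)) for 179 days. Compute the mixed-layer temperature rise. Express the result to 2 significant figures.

12 K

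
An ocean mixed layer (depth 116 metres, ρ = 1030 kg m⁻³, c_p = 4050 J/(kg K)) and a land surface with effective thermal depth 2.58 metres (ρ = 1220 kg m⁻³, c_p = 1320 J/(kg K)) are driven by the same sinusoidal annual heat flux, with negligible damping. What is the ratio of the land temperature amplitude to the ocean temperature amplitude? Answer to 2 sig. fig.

C_ocean = 1030 × 4050 × 116 = 4.84×10^8 J/(m²·K).
C_land = 1220 × 1320 × 2.58 = 4.15×10^6 J/(m²·K).
Undamped amplitude ∝ 1/C, so A_land/A_ocean = C_ocean/C_land = 116.

120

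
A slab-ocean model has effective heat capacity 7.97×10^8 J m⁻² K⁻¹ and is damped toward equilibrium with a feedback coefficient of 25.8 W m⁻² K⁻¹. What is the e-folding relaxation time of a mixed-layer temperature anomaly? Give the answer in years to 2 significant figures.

Areal heat capacity C = 7.97×10^8 J m⁻² K⁻¹ (given).
Relaxation time τ = C / λ = 7.97×10^8 / 25.8 = 3.09×10^7 s.
In years: 3.09×10^7 s / (3.156×10^7 s/year) = 0.979 years.

0.98 years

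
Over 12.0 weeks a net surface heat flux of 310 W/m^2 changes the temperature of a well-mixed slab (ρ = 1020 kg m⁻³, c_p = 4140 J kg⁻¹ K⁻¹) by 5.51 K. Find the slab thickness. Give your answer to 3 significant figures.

96.7 m

Heat input Q = F Δt = 310 × 7.26×10^6 s = 2.25×10^9 J/m².
Required areal heat capacity C = Q / ΔT = 4.08×10^8 J/(m²·K).
Depth D = C / (ρ c_p) = 4.08×10^8 / (1020 × 4140) = 96.7 m.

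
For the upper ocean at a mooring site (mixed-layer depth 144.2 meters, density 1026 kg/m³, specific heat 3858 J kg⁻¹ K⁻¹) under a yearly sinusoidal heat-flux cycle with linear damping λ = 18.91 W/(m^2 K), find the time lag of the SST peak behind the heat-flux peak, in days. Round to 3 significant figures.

81.7 days

Areal heat capacity C = ρ c_p D = 1026 × 3858 × 144.2 = 5.71×10^8 J m⁻² K⁻¹.
ω = 2π / 3.15×10^7 s = 1.99×10^-7 s⁻¹.
Phase lag φ = arctan(Cω/λ) = arctan(114/18.91) = 1.41 rad.
Time lag = φ / ω = 1.41 / 1.99×10^-7 = 7.06×10^6 s = 81.7 days.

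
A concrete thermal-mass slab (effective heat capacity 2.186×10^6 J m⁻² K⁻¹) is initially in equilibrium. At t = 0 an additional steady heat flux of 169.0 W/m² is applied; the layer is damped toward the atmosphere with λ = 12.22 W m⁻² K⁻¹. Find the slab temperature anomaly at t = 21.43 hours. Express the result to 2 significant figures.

4.8 K

Areal heat capacity C = 2.186×10^6 J m⁻² K⁻¹ (given).
τ = C / λ = 2.19×10^6 / 12.22 = 1.79×10^5 s.
Equilibrium anomaly ΔT_eq = F / λ = 169.0 / 12.22 = 13.8 K.
t = 21.43 hours = 77100 s, so t/τ = 0.431.
ΔT(t) = ΔT_eq (1 − e^(−t/τ)) = 13.8 × (1 − e^−0.431) = 4.84 K.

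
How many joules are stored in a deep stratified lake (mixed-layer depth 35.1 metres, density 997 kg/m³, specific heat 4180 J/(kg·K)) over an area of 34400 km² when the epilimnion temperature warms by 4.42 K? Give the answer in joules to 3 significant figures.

2.22×10^19 J

Areal heat capacity C = ρ c_p D = 997 × 4180 × 35.1 = 1.46×10^8 J/(m²·K).
Heat per unit area: q = C ΔT = 1.46×10^8 × 4.42 = 6.47×10^8 J/m².
Total heat: Q = q × A = 6.47×10^8 × (34400 × 10⁶ m²) = 2.22×10^19 J.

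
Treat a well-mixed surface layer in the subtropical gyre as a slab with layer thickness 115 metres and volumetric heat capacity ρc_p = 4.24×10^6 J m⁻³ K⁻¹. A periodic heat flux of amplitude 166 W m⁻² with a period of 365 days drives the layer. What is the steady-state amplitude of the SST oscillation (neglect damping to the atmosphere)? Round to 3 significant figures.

1.71 K

Areal heat capacity C = ρc_p × D = 4.24×10^6 × 115 = 4.88×10^8 J/(m^2 K).
Angular frequency ω = 2π / T = 2π / 3.15×10^7 s = 1.99×10^-7 s⁻¹.
Cω = 4.88×10^8 × 1.99×10^-7 = 97.1 W/(m²·K).
Amplitude A = F₀ / (Cω) = 166 / 97.1 = 1.71 K.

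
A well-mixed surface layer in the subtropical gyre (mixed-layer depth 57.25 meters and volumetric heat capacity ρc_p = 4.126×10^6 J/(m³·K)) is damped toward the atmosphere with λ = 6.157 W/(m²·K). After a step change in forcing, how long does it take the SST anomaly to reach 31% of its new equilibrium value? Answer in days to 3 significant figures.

165 days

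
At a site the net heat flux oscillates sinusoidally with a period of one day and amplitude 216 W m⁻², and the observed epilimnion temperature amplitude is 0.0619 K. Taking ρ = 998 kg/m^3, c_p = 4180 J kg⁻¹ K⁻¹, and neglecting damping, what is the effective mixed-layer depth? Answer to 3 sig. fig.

ω = 2π / 86400 s = 7.27×10^-5 s⁻¹.
Required C = F₀ / (A ω) = 216 / (0.0619 × 7.27×10^-5) = 4.80×10^7 J/(m²·K).
D = C / (ρ c_p) = 4.80×10^7 / (998 × 4180) = 11.5 m.

11.5 m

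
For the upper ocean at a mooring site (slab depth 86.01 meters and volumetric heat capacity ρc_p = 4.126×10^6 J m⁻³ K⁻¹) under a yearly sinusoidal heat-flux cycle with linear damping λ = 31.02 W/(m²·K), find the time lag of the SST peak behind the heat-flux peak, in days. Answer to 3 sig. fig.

67.2 days

Areal heat capacity C = ρc_p × D = 4.126×10^6 × 86.01 = 3.55×10^8 J/(m^2 K).
ω = 2π / 3.15×10^7 s = 1.99×10^-7 s⁻¹.
Phase lag φ = arctan(Cω/λ) = arctan(70.7/31.02) = 1.16 rad.
Time lag = φ / ω = 1.16 / 1.99×10^-7 = 5.81×10^6 s = 67.2 days.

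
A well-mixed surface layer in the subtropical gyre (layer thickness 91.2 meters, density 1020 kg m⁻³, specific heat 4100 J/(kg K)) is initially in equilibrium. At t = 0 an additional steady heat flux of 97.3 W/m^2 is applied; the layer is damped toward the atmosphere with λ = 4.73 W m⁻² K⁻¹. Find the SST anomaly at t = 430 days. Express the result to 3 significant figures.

7.59 K

Areal heat capacity C = ρ c_p D = 1020 × 4100 × 91.2 = 3.81×10^8 J/(m^2 K).
τ = C / λ = 3.81×10^8 / 4.73 = 8.06×10^7 s.
Equilibrium anomaly ΔT_eq = F / λ = 97.3 / 4.73 = 20.6 K.
t = 430 days = 3.72×10^7 s, so t/τ = 0.461.
ΔT(t) = ΔT_eq (1 − e^(−t/τ)) = 20.6 × (1 − e^−0.461) = 7.59 K.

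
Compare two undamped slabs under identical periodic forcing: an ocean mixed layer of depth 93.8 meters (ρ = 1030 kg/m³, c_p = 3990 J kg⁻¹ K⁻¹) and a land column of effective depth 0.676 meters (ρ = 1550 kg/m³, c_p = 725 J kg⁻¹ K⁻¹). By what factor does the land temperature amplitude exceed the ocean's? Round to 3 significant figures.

507

C_ocean = 1030 × 3990 × 93.8 = 3.85×10^8 J/(m²·K).
C_land = 1550 × 725 × 0.676 = 7.60×10^5 J/(m²·K).
Undamped amplitude ∝ 1/C, so A_land/A_ocean = C_ocean/C_land = 507.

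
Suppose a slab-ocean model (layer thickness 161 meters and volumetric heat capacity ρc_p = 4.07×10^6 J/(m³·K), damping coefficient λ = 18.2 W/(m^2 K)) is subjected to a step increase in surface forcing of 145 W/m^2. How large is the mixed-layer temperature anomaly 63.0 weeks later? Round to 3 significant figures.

5.20 K

Areal heat capacity C = ρc_p × D = 4.07×10^6 × 161 = 6.55×10^8 J/(m²·K).
τ = C / λ = 6.55×10^8 / 18.2 = 3.60×10^7 s.
Equilibrium anomaly ΔT_eq = F / λ = 145 / 18.2 = 7.97 K.
t = 63.0 weeks = 3.81×10^7 s, so t/τ = 1.06.
ΔT(t) = ΔT_eq (1 − e^(−t/τ)) = 7.97 × (1 − e^−1.06) = 5.20 K.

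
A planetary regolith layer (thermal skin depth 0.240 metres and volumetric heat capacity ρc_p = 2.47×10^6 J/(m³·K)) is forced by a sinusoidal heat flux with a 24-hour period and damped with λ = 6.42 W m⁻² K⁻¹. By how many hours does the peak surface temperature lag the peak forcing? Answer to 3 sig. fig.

5.44 hours

Areal heat capacity C = ρc_p × D = 2.47×10^6 × 0.240 = 5.93×10^5 J/(m²·K).
ω = 2π / 86400 s = 7.27×10^-5 s⁻¹.
Phase lag φ = arctan(Cω/λ) = arctan(43.1/6.42) = 1.42 rad.
Time lag = φ / ω = 1.42 / 7.27×10^-5 = 19600 s = 5.44 hours.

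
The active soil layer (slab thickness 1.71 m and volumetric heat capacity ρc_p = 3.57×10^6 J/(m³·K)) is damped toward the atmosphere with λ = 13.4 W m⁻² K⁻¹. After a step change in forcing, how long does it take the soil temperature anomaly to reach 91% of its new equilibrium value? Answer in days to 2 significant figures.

Areal heat capacity C = ρc_p × D = 3.57×10^6 × 1.71 = 6.10×10^6 J m⁻² K⁻¹.
τ = C / λ = 6.10×10^6 / 13.4 = 4.56×10^5 s.
Fraction reached: 1 − e^(−t/τ) = 0.91 ⇒ t = −τ ln(1 − 0.91) = τ × 2.41.
t = 1.10×10^6 s = 12.7 days.

13 days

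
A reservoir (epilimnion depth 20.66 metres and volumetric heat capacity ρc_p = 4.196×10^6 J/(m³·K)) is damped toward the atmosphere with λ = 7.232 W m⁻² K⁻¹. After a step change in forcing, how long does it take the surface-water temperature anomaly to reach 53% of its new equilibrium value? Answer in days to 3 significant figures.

Areal heat capacity C = ρc_p × D = 4.196×10^6 × 20.66 = 8.67×10^7 J/(m^2 K).
τ = C / λ = 8.67×10^7 / 7.232 = 1.20×10^7 s.
Fraction reached: 1 − e^(−t/τ) = 0.53 ⇒ t = −τ ln(1 − 0.53) = τ × 0.755.
t = 9.05×10^6 s = 105 days.

105 days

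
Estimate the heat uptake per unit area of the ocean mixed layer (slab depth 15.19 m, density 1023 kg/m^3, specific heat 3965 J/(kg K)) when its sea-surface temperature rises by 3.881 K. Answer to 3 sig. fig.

2.39×10^8

Areal heat capacity C = ρ c_p D = 1023 × 3965 × 15.19 = 6.16×10^7 J/(m²·K).
ΔQ = C ΔT = 6.16×10^7 × 3.881 = 2.39×10^8 J/m².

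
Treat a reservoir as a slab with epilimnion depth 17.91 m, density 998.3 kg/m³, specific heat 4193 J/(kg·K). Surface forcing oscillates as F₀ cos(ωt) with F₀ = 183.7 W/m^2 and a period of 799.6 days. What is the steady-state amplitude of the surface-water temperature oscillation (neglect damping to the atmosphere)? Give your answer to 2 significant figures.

Areal heat capacity C = ρ c_p D = 998.3 × 4193 × 17.91 = 7.50×10^7 J/(m²·K).
Angular frequency ω = 2π / T = 2π / 6.91×10^7 s = 9.09×10^-8 s⁻¹.
Cω = 7.50×10^7 × 9.09×10^-8 = 6.82 W/(m²·K).
Amplitude A = F₀ / (Cω) = 183.7 / 6.82 = 26.9 K.

27 K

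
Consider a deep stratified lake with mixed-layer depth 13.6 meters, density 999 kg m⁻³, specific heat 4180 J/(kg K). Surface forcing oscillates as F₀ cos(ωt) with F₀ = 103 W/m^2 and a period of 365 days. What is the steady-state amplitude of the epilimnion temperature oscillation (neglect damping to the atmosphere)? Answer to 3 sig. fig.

9.10 K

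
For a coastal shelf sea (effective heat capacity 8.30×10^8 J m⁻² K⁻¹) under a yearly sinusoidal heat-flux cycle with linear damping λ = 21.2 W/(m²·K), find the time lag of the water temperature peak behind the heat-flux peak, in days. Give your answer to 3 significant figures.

Areal heat capacity C = 8.30×10^8 J m⁻² K⁻¹ (given).
ω = 2π / 3.15×10^7 s = 1.99×10^-7 s⁻¹.
Phase lag φ = arctan(Cω/λ) = arctan(165/21.2) = 1.44 rad.
Time lag = φ / ω = 1.44 / 1.99×10^-7 = 7.24×10^6 s = 83.8 days.

83.8 days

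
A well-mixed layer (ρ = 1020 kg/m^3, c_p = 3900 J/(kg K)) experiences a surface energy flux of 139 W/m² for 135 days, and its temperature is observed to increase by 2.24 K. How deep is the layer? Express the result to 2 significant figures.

180 m

Heat input Q = F Δt = 139 × 1.17×10^7 s = 1.62×10^9 J/m².
Required areal heat capacity C = Q / ΔT = 7.24×10^8 J/(m²·K).
Depth D = C / (ρ c_p) = 7.24×10^8 / (1020 × 3900) = 182 m.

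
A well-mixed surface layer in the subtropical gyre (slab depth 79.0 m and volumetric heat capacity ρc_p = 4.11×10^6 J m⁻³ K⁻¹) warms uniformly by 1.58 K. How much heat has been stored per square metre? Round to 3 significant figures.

Areal heat capacity C = ρc_p × D = 4.11×10^6 × 79.0 = 3.25×10^8 J m⁻² K⁻¹.
ΔQ = C ΔT = 3.25×10^8 × 1.58 = 5.13×10^8 J/m².

5.13×10^8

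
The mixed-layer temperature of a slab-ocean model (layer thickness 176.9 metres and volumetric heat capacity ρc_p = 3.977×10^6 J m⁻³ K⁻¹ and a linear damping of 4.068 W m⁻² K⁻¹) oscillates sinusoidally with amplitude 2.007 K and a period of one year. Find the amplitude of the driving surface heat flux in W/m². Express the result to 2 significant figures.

280

Areal heat capacity C = ρc_p × D = 3.977×10^6 × 176.9 = 7.04×10^8 J m⁻² K⁻¹.
ω = 2π / 3.15×10^7 s = 1.99×10^-7 s⁻¹.
√((Cω)² + λ²) = √((140)² + 4.068²) = 140 W/(m²·K).
F₀ = A × √((Cω)²+λ²) = 2.007 × 140 = 281 W/m².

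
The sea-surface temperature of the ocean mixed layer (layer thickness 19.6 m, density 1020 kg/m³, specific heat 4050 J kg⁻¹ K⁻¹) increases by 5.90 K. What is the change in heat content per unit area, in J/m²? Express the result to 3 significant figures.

Areal heat capacity C = ρ c_p D = 1020 × 4050 × 19.6 = 8.10×10^7 J/(m²·K).
ΔQ = C ΔT = 8.10×10^7 × 5.90 = 4.78×10^8 J/m².

4.78×10^8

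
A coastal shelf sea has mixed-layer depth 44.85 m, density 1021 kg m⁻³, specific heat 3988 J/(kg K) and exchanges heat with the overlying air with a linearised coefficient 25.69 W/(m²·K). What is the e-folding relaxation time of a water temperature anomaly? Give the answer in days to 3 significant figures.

82.3 days

Areal heat capacity C = ρ c_p D = 1021 × 3988 × 44.85 = 1.83×10^8 J/(m^2 K).
Relaxation time τ = C / λ = 1.83×10^8 / 25.69 = 7.11×10^6 s.
In days: 7.11×10^6 s / (86400 s/day) = 82.3 days.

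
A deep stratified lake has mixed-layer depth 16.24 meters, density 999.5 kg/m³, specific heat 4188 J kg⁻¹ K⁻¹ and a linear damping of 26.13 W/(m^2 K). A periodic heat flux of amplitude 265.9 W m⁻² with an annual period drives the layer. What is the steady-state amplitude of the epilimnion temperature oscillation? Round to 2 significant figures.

9.0 K

Areal heat capacity C = ρ c_p D = 999.5 × 4188 × 16.24 = 6.80×10^7 J/(m^2 K).
Angular frequency ω = 2π / T = 2π / 3.15×10^7 s = 1.99×10^-7 s⁻¹.
√((Cω)² + λ²) = √((13.5)² + 26.13²) = 29.4 W/(m²·K).
Amplitude A = F₀ / √((Cω)²+λ²) = 265.9 / 29.4 = 9.03 K.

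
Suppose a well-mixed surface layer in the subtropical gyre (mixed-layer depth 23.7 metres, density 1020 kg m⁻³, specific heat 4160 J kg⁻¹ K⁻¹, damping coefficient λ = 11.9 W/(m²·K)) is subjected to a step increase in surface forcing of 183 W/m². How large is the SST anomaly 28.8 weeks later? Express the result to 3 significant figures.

Areal heat capacity C = ρ c_p D = 1020 × 4160 × 23.7 = 1.01×10^8 J/(m²·K).
τ = C / λ = 1.01×10^8 / 11.9 = 8.45×10^6 s.
Equilibrium anomaly ΔT_eq = F / λ = 183 / 11.9 = 15.4 K.
t = 28.8 weeks = 1.74×10^7 s, so t/τ = 2.06.
ΔT(t) = ΔT_eq (1 − e^(−t/τ)) = 15.4 × (1 − e^−2.06) = 13.4 K.

13.4 K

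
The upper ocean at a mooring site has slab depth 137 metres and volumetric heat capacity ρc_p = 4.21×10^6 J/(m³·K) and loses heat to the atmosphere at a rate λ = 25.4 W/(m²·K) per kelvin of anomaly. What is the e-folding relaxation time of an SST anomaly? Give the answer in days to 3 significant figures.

Areal heat capacity C = ρc_p × D = 4.21×10^6 × 137 = 5.77×10^8 J m⁻² K⁻¹.
Relaxation time τ = C / λ = 5.77×10^8 / 25.4 = 2.27×10^7 s.
In days: 2.27×10^7 s / (86400 s/day) = 263 days.

263 days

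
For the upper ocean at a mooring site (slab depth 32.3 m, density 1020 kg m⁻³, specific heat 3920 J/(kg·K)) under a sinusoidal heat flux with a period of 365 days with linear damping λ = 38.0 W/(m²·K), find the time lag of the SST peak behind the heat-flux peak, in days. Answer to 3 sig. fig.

Areal heat capacity C = ρ c_p D = 1020 × 3920 × 32.3 = 1.29×10^8 J m⁻² K⁻¹.
ω = 2π / 3.15×10^7 s = 1.99×10^-7 s⁻¹.
Phase lag φ = arctan(Cω/λ) = arctan(25.7/38.0) = 0.595 rad.
Time lag = φ / ω = 0.595 / 1.99×10^-7 = 2.99×10^6 s = 34.6 days.

34.6 days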